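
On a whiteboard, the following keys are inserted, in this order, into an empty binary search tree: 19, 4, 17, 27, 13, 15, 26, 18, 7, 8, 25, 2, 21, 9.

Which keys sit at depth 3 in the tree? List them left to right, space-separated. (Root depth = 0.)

19: root
4: left child of 19 (depth 1)
17: right child of 4 (depth 2)
27: right child of 19 (depth 1)
13: left child of 17 (depth 3)
15: right child of 13 (depth 4)
26: left child of 27 (depth 2)
18: right child of 17 (depth 3)
7: left child of 13 (depth 4)
8: right child of 7 (depth 5)
25: left child of 26 (depth 3)
2: left child of 4 (depth 2)
21: left child of 25 (depth 4)
9: right child of 8 (depth 6)

13 18 25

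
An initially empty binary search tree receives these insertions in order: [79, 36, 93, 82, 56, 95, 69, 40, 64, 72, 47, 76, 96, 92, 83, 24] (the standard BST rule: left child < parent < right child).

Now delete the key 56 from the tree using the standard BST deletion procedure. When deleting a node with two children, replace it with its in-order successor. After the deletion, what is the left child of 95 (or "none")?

none

Insert 79: tree is empty, so 79 becomes the root.
Insert 36: 36 < 79 → go left. Place as left child of 79.
Insert 93: 93 > 79 → go right. Place as right child of 79.
Insert 82: 82 > 79 → go right; 82 < 93 → go left. Place as left child of 93.
Insert 56: 56 < 79 → go left; 56 > 36 → go right. Place as right child of 36.
Insert 95: 95 > 79 → go right; 95 > 93 → go right. Place as right child of 93.
Insert 69: 69 < 79 → go left; 69 > 36 → go right; 69 > 56 → go right. Place as right child of 56.
Insert 40: 40 < 79 → go left; 40 > 36 → go right; 40 < 56 → go left. Place as left child of 56.
Insert 64: 64 < 79 → go left; 64 > 36 → go right; 64 > 56 → go right; 64 < 69 → go left. Place as left child of 69.
Insert 72: 72 < 79 → go left; 72 > 36 → go right; 72 > 56 → go right; 72 > 69 → go right. Place as right child of 69.
Insert 47: 47 < 79 → go left; 47 > 36 → go right; 47 < 56 → go left; 47 > 40 → go right. Place as right child of 40.
Insert 76: 76 < 79 → go left; 76 > 36 → go right; 76 > 56 → go right; 76 > 69 → go right; 76 > 72 → go right. Place as right child of 72.
Insert 96: 96 > 79 → go right; 96 > 93 → go right; 96 > 95 → go right. Place as right child of 95.
Insert 92: 92 > 79 → go right; 92 < 93 → go left; 92 > 82 → go right. Place as right child of 82.
Insert 83: 83 > 79 → go right; 83 < 93 → go left; 83 > 82 → go right; 83 < 92 → go left. Place as left child of 92.
Insert 24: 24 < 79 → go left; 24 < 36 → go left. Place as left child of 36.

Delete 56 (two children — replace with in-order successor).
After deletion, 95's left child: none.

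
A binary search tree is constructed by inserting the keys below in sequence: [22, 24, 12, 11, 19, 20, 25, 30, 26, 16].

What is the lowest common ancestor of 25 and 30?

25

Insert 22: tree is empty, so 22 becomes the root.
Insert 24: 24 > 22 → go right. Place as right child of 22.
Insert 12: 12 < 22 → go left. Place as left child of 22.
Insert 11: 11 < 22 → go left; 11 < 12 → go left. Place as left child of 12.
Insert 19: 19 < 22 → go left; 19 > 12 → go right. Place as right child of 12.
Insert 20: 20 < 22 → go left; 20 > 12 → go right; 20 > 19 → go right. Place as right child of 19.
Insert 25: 25 > 22 → go right; 25 > 24 → go right. Place as right child of 24.
Insert 30: 30 > 22 → go right; 30 > 24 → go right; 30 > 25 → go right. Place as right child of 25.
Insert 26: 26 > 22 → go right; 26 > 24 → go right; 26 > 25 → go right; 26 < 30 → go left. Place as left child of 30.
Insert 16: 16 < 22 → go left; 16 > 12 → go right; 16 < 19 → go left. Place as left child of 19.

Path to 25: 22 → 24 → 25
Path to 30: 22 → 24 → 25 → 30
25 lies on both paths and is an ancestor of the other node.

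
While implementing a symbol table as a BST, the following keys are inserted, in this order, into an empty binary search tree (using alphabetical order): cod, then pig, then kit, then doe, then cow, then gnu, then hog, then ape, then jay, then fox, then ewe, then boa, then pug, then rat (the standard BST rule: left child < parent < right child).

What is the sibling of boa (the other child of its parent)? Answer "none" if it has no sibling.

none

cod: root
pig: right child of cod (depth 1)
kit: left child of pig (depth 2)
doe: left child of kit (depth 3)
cow: left child of doe (depth 4)
gnu: right child of doe (depth 4)
hog: right child of gnu (depth 5)
ape: left child of cod (depth 1)
jay: right child of hog (depth 6)
fox: left child of gnu (depth 5)
ewe: left child of fox (depth 6)
boa: right child of ape (depth 2)
pug: right child of pig (depth 2)
rat: right child of pug (depth 3)

boa's parent is ape, which has only one child.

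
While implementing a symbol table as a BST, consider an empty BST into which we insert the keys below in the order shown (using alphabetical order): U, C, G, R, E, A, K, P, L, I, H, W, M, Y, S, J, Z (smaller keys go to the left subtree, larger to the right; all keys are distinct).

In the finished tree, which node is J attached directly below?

I

Resulting structure (node: left, right):
  U: L=C, R=W
  C: L=A, R=G
  G: L=E, R=R
  R: L=K, R=S
  E: L=–, R=–
  A: L=–, R=–
  K: L=I, R=P
  P: L=L, R=–
  L: L=–, R=M
  I: L=H, R=J
  H: L=–, R=–
  W: L=–, R=Y
  M: L=–, R=–
  Y: L=–, R=Z
  S: L=–, R=–
  J: L=–, R=–
  Z: L=–, R=–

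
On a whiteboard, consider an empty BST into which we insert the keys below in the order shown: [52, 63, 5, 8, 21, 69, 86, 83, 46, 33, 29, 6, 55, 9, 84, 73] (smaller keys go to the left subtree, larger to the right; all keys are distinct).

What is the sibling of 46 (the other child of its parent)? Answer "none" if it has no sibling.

Insert 52: tree is empty, so 52 becomes the root.
Insert 63: 63 > 52 → go right. Place as right child of 52.
Insert 5: 5 < 52 → go left. Place as left child of 52.
Insert 8: 8 < 52 → go left; 8 > 5 → go right. Place as right child of 5.
Insert 21: 21 < 52 → go left; 21 > 5 → go right; 21 > 8 → go right. Place as right child of 8.
Insert 69: 69 > 52 → go right; 69 > 63 → go right. Place as right child of 63.
Insert 86: 86 > 52 → go right; 86 > 63 → go right; 86 > 69 → go right. Place as right child of 69.
Insert 83: 83 > 52 → go right; 83 > 63 → go right; 83 > 69 → go right; 83 < 86 → go left. Place as left child of 86.
Insert 46: 46 < 52 → go left; 46 > 5 → go right; 46 > 8 → go right; 46 > 21 → go right. Place as right child of 21.
Insert 33: 33 < 52 → go left; 33 > 5 → go right; 33 > 8 → go right; 33 > 21 → go right; 33 < 46 → go left. Place as left child of 46.
Insert 29: 29 < 52 → go left; 29 > 5 → go right; 29 > 8 → go right; 29 > 21 → go right; 29 < 46 → go left; 29 < 33 → go left. Place as left child of 33.
Insert 6: 6 < 52 → go left; 6 > 5 → go right; 6 < 8 → go left. Place as left child of 8.
Insert 55: 55 > 52 → go right; 55 < 63 → go left. Place as left child of 63.
Insert 9: 9 < 52 → go left; 9 > 5 → go right; 9 > 8 → go right; 9 < 21 → go left. Place as left child of 21.
Insert 84: 84 > 52 → go right; 84 > 63 → go right; 84 > 69 → go right; 84 < 86 → go left; 84 > 83 → go right. Place as right child of 83.
Insert 73: 73 > 52 → go right; 73 > 63 → go right; 73 > 69 → go right; 73 < 86 → go left; 73 < 83 → go left. Place as left child of 83.

46's parent is 21; the other child of 21 is 9.

9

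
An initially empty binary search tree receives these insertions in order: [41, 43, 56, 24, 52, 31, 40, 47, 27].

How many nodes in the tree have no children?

3

Insert 41: tree is empty, so 41 becomes the root.
Insert 43: 43 > 41 → go right. Place as right child of 41.
Insert 56: 56 > 41 → go right; 56 > 43 → go right. Place as right child of 43.
Insert 24: 24 < 41 → go left. Place as left child of 41.
Insert 52: 52 > 41 → go right; 52 > 43 → go right; 52 < 56 → go left. Place as left child of 56.
Insert 31: 31 < 41 → go left; 31 > 24 → go right. Place as right child of 24.
Insert 40: 40 < 41 → go left; 40 > 24 → go right; 40 > 31 → go right. Place as right child of 31.
Insert 47: 47 > 41 → go right; 47 > 43 → go right; 47 < 56 → go left; 47 < 52 → go left. Place as left child of 52.
Insert 27: 27 < 41 → go left; 27 > 24 → go right; 27 < 31 → go left. Place as left child of 31.

Leaves: 27, 40, 47 — 3 in total.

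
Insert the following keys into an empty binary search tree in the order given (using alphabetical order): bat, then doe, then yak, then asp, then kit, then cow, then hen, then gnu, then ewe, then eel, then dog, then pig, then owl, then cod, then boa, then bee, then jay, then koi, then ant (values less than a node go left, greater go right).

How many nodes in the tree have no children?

5

bat: root
doe: right child of bat (depth 1)
yak: right child of doe (depth 2)
asp: left child of bat (depth 1)
kit: left child of yak (depth 3)
cow: left child of doe (depth 2)
hen: left child of kit (depth 4)
gnu: left child of hen (depth 5)
ewe: left child of gnu (depth 6)
eel: left child of ewe (depth 7)
dog: left child of eel (depth 8)
pig: right child of kit (depth 4)
owl: left child of pig (depth 5)
cod: left child of cow (depth 3)
boa: left child of cod (depth 4)
bee: left child of boa (depth 5)
jay: right child of hen (depth 5)
koi: left child of owl (depth 6)
ant: left child of asp (depth 2)

Leaves: ant, bee, dog, jay, koi — 5 in total.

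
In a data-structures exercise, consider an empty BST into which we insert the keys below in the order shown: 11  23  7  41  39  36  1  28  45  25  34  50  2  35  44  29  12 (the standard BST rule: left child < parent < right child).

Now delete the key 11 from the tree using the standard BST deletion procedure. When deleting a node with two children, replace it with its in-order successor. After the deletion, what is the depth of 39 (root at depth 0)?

Resulting structure (node: left, right):
  11: L=7, R=23
  23: L=12, R=41
  7: L=1, R=–
  41: L=39, R=45
  39: L=36, R=–
  36: L=28, R=–
  1: L=–, R=2
  28: L=25, R=34
  45: L=44, R=50
  25: L=–, R=–
  34: L=29, R=35
  50: L=–, R=–
  2: L=–, R=–
  35: L=–, R=–
  44: L=–, R=–
  29: L=–, R=–
  12: L=–, R=–

Delete 11 (two children — replace with in-order successor).
After deletion, path to 39: 12 → 23 → 41 → 39.

3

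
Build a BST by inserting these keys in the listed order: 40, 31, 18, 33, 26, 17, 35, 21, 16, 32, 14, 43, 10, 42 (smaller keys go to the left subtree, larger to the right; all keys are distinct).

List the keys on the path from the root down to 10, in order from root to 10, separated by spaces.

40 31 18 17 16 14 10

40: root
31: left child of 40 (depth 1)
18: left child of 31 (depth 2)
33: right child of 31 (depth 2)
26: right child of 18 (depth 3)
17: left child of 18 (depth 3)
35: right child of 33 (depth 3)
21: left child of 26 (depth 4)
16: left child of 17 (depth 4)
32: left child of 33 (depth 3)
14: left child of 16 (depth 5)
43: right child of 40 (depth 1)
10: left child of 14 (depth 6)
42: left child of 43 (depth 2)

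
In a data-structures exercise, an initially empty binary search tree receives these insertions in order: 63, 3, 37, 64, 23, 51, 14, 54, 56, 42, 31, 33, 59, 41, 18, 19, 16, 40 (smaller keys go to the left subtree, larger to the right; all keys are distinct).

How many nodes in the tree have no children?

6

63: root
3: left child of 63 (depth 1)
37: right child of 3 (depth 2)
64: right child of 63 (depth 1)
23: left child of 37 (depth 3)
51: right child of 37 (depth 3)
14: left child of 23 (depth 4)
54: right child of 51 (depth 4)
56: right child of 54 (depth 5)
42: left child of 51 (depth 4)
31: right child of 23 (depth 4)
33: right child of 31 (depth 5)
59: right child of 56 (depth 6)
41: left child of 42 (depth 5)
18: right child of 14 (depth 5)
19: right child of 18 (depth 6)
16: left child of 18 (depth 6)
40: left child of 41 (depth 6)

Leaves: 16, 19, 33, 40, 59, 64 — 6 in total.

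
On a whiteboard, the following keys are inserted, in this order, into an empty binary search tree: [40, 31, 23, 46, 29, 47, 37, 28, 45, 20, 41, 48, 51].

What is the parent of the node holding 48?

47

40: root
31: left child of 40 (depth 1)
23: left child of 31 (depth 2)
46: right child of 40 (depth 1)
29: right child of 23 (depth 3)
47: right child of 46 (depth 2)
37: right child of 31 (depth 2)
28: left child of 29 (depth 4)
45: left child of 46 (depth 2)
20: left child of 23 (depth 3)
41: left child of 45 (depth 3)
48: right child of 47 (depth 3)
51: right child of 48 (depth 4)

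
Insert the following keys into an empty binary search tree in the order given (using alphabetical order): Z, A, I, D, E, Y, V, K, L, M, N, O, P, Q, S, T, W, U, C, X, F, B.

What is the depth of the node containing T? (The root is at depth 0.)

Z: root
A: left child of Z (depth 1)
I: right child of A (depth 2)
D: left child of I (depth 3)
E: right child of D (depth 4)
Y: right child of I (depth 3)
V: left child of Y (depth 4)
K: left child of V (depth 5)
L: right child of K (depth 6)
M: right child of L (depth 7)
N: right child of M (depth 8)
O: right child of N (depth 9)
P: right child of O (depth 10)
Q: right child of P (depth 11)
S: right child of Q (depth 12)
T: right child of S (depth 13)
W: right child of V (depth 5)
U: right child of T (depth 14)
C: left child of D (depth 4)
X: right child of W (depth 6)
F: right child of E (depth 5)
B: left child of C (depth 5)

Path to T: Z → A → I → Y → V → K → L → M → N → O → P → Q → S → T, which is 13 edges.

13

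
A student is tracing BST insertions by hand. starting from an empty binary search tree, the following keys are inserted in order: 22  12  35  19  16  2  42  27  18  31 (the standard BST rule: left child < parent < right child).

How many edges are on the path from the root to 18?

4

Insert 22: tree is empty, so 22 becomes the root.
Insert 12: 12 < 22 → go left. Place as left child of 22.
Insert 35: 35 > 22 → go right. Place as right child of 22.
Insert 19: 19 < 22 → go left; 19 > 12 → go right. Place as right child of 12.
Insert 16: 16 < 22 → go left; 16 > 12 → go right; 16 < 19 → go left. Place as left child of 19.
Insert 2: 2 < 22 → go left; 2 < 12 → go left. Place as left child of 12.
Insert 42: 42 > 22 → go right; 42 > 35 → go right. Place as right child of 35.
Insert 27: 27 > 22 → go right; 27 < 35 → go left. Place as left child of 35.
Insert 18: 18 < 22 → go left; 18 > 12 → go right; 18 < 19 → go left; 18 > 16 → go right. Place as right child of 16.
Insert 31: 31 > 22 → go right; 31 < 35 → go left; 31 > 27 → go right. Place as right child of 27.

Path to 18: 22 → 12 → 19 → 16 → 18, which is 4 edges.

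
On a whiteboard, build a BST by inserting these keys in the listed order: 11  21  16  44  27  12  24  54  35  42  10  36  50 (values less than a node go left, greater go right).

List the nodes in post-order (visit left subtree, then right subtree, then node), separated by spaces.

Insert 11: tree is empty, so 11 becomes the root.
Insert 21: 21 > 11 → go right. Place as right child of 11.
Insert 16: 16 > 11 → go right; 16 < 21 → go left. Place as left child of 21.
Insert 44: 44 > 11 → go right; 44 > 21 → go right. Place as right child of 21.
Insert 27: 27 > 11 → go right; 27 > 21 → go right; 27 < 44 → go left. Place as left child of 44.
Insert 12: 12 > 11 → go right; 12 < 21 → go left; 12 < 16 → go left. Place as left child of 16.
Insert 24: 24 > 11 → go right; 24 > 21 → go right; 24 < 44 → go left; 24 < 27 → go left. Place as left child of 27.
Insert 54: 54 > 11 → go right; 54 > 21 → go right; 54 > 44 → go right. Place as right child of 44.
Insert 35: 35 > 11 → go right; 35 > 21 → go right; 35 < 44 → go left; 35 > 27 → go right. Place as right child of 27.
Insert 42: 42 > 11 → go right; 42 > 21 → go right; 42 < 44 → go left; 42 > 27 → go right; 42 > 35 → go right. Place as right child of 35.
Insert 10: 10 < 11 → go left. Place as left child of 11.
Insert 36: 36 > 11 → go right; 36 > 21 → go right; 36 < 44 → go left; 36 > 27 → go right; 36 > 35 → go right; 36 < 42 → go left. Place as left child of 42.
Insert 50: 50 > 11 → go right; 50 > 21 → go right; 50 > 44 → go right; 50 < 54 → go left. Place as left child of 54.

10 12 16 24 36 42 35 27 50 54 44 21 11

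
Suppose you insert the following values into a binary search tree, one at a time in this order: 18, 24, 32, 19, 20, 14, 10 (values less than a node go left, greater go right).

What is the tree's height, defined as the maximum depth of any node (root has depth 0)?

18: root
24: right child of 18 (depth 1)
32: right child of 24 (depth 2)
19: left child of 24 (depth 2)
20: right child of 19 (depth 3)
14: left child of 18 (depth 1)
10: left child of 14 (depth 2)

The deepest node is 20 at depth 3.

3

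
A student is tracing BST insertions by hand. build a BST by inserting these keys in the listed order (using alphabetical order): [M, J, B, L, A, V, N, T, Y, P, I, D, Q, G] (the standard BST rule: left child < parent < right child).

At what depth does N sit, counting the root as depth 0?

Insert M: tree is empty, so M becomes the root.
Insert J: J < M → go left. Place as left child of M.
Insert B: B < M → go left; B < J → go left. Place as left child of J.
Insert L: L < M → go left; L > J → go right. Place as right child of J.
Insert A: A < M → go left; A < J → go left; A < B → go left. Place as left child of B.
Insert V: V > M → go right. Place as right child of M.
Insert N: N > M → go right; N < V → go left. Place as left child of V.
Insert T: T > M → go right; T < V → go left; T > N → go right. Place as right child of N.
Insert Y: Y > M → go right; Y > V → go right. Place as right child of V.
Insert P: P > M → go right; P < V → go left; P > N → go right; P < T → go left. Place as left child of T.
Insert I: I < M → go left; I < J → go left; I > B → go right. Place as right child of B.
Insert D: D < M → go left; D < J → go left; D > B → go right; D < I → go left. Place as left child of I.
Insert Q: Q > M → go right; Q < V → go left; Q > N → go right; Q < T → go left; Q > P → go right. Place as right child of P.
Insert G: G < M → go left; G < J → go left; G > B → go right; G < I → go left; G > D → go right. Place as right child of D.

Path to N: M → V → N, which is 2 edges.

2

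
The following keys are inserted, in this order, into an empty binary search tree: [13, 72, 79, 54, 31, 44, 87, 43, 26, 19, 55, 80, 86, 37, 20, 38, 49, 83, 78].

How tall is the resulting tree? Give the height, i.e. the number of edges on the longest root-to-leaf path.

7

13: root
72: right child of 13 (depth 1)
79: right child of 72 (depth 2)
54: left child of 72 (depth 2)
31: left child of 54 (depth 3)
44: right child of 31 (depth 4)
87: right child of 79 (depth 3)
43: left child of 44 (depth 5)
26: left child of 31 (depth 4)
19: left child of 26 (depth 5)
55: right child of 54 (depth 3)
80: left child of 87 (depth 4)
86: right child of 80 (depth 5)
37: left child of 43 (depth 6)
20: right child of 19 (depth 6)
38: right child of 37 (depth 7)
49: right child of 44 (depth 5)
83: left child of 86 (depth 6)
78: left child of 79 (depth 3)

The deepest node is 38 at depth 7.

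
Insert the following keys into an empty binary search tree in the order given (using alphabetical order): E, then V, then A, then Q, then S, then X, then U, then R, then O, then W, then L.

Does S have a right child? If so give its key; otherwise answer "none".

Insert E: tree is empty, so E becomes the root.
Insert V: V > E → go right. Place as right child of E.
Insert A: A < E → go left. Place as left child of E.
Insert Q: Q > E → go right; Q < V → go left. Place as left child of V.
Insert S: S > E → go right; S < V → go left; S > Q → go right. Place as right child of Q.
Insert X: X > E → go right; X > V → go right. Place as right child of V.
Insert U: U > E → go right; U < V → go left; U > Q → go right; U > S → go right. Place as right child of S.
Insert R: R > E → go right; R < V → go left; R > Q → go right; R < S → go left. Place as left child of S.
Insert O: O > E → go right; O < V → go left; O < Q → go left. Place as left child of Q.
Insert W: W > E → go right; W > V → go right; W < X → go left. Place as left child of X.
Insert L: L > E → go right; L < V → go left; L < Q → go left; L < O → go left. Place as left child of O.

U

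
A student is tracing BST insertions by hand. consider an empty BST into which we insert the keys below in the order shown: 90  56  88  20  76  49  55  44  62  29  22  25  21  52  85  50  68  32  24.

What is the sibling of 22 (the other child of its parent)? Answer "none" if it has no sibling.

Insert 90: tree is empty, so 90 becomes the root.
Insert 56: 56 < 90 → go left. Place as left child of 90.
Insert 88: 88 < 90 → go left; 88 > 56 → go right. Place as right child of 56.
Insert 20: 20 < 90 → go left; 20 < 56 → go left. Place as left child of 56.
Insert 76: 76 < 90 → go left; 76 > 56 → go right; 76 < 88 → go left. Place as left child of 88.
Insert 49: 49 < 90 → go left; 49 < 56 → go left; 49 > 20 → go right. Place as right child of 20.
Insert 55: 55 < 90 → go left; 55 < 56 → go left; 55 > 20 → go right; 55 > 49 → go right. Place as right child of 49.
Insert 44: 44 < 90 → go left; 44 < 56 → go left; 44 > 20 → go right; 44 < 49 → go left. Place as left child of 49.
Insert 62: 62 < 90 → go left; 62 > 56 → go right; 62 < 88 → go left; 62 < 76 → go left. Place as left child of 76.
Insert 29: 29 < 90 → go left; 29 < 56 → go left; 29 > 20 → go right; 29 < 49 → go left; 29 < 44 → go left. Place as left child of 44.
Insert 22: 22 < 90 → go left; 22 < 56 → go left; 22 > 20 → go right; 22 < 49 → go left; 22 < 44 → go left; 22 < 29 → go left. Place as left child of 29.
Insert 25: 25 < 90 → go left; 25 < 56 → go left; 25 > 20 → go right; 25 < 49 → go left; 25 < 44 → go left; 25 < 29 → go left; 25 > 22 → go right. Place as right child of 22.
Insert 21: 21 < 90 → go left; 21 < 56 → go left; 21 > 20 → go right; 21 < 49 → go left; 21 < 44 → go left; 21 < 29 → go left; 21 < 22 → go left. Place as left child of 22.
Insert 52: 52 < 90 → go left; 52 < 56 → go left; 52 > 20 → go right; 52 > 49 → go right; 52 < 55 → go left. Place as left child of 55.
Insert 85: 85 < 90 → go left; 85 > 56 → go right; 85 < 88 → go left; 85 > 76 → go right. Place as right child of 76.
Insert 50: 50 < 90 → go left; 50 < 56 → go left; 50 > 20 → go right; 50 > 49 → go right; 50 < 55 → go left; 50 < 52 → go left. Place as left child of 52.
Insert 68: 68 < 90 → go left; 68 > 56 → go right; 68 < 88 → go left; 68 < 76 → go left; 68 > 62 → go right. Place as right child of 62.
Insert 32: 32 < 90 → go left; 32 < 56 → go left; 32 > 20 → go right; 32 < 49 → go left; 32 < 44 → go left; 32 > 29 → go right. Place as right child of 29.
Insert 24: 24 < 90 → go left; 24 < 56 → go left; 24 > 20 → go right; 24 < 49 → go left; 24 < 44 → go left; 24 < 29 → go left; 24 > 22 → go right; 24 < 25 → go left. Place as left child of 25.

22's parent is 29; the other child of 29 is 32.

32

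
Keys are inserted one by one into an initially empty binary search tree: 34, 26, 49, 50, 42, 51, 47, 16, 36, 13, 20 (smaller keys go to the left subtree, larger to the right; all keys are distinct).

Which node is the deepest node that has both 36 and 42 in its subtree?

42

Insert 34: tree is empty, so 34 becomes the root.
Insert 26: 26 < 34 → go left. Place as left child of 34.
Insert 49: 49 > 34 → go right. Place as right child of 34.
Insert 50: 50 > 34 → go right; 50 > 49 → go right. Place as right child of 49.
Insert 42: 42 > 34 → go right; 42 < 49 → go left. Place as left child of 49.
Insert 51: 51 > 34 → go right; 51 > 49 → go right; 51 > 50 → go right. Place as right child of 50.
Insert 47: 47 > 34 → go right; 47 < 49 → go left; 47 > 42 → go right. Place as right child of 42.
Insert 16: 16 < 34 → go left; 16 < 26 → go left. Place as left child of 26.
Insert 36: 36 > 34 → go right; 36 < 49 → go left; 36 < 42 → go left. Place as left child of 42.
Insert 13: 13 < 34 → go left; 13 < 26 → go left; 13 < 16 → go left. Place as left child of 16.
Insert 20: 20 < 34 → go left; 20 < 26 → go left; 20 > 16 → go right. Place as right child of 16.

Path to 36: 34 → 49 → 42 → 36
Path to 42: 34 → 49 → 42
42 lies on both paths and is an ancestor of the other node.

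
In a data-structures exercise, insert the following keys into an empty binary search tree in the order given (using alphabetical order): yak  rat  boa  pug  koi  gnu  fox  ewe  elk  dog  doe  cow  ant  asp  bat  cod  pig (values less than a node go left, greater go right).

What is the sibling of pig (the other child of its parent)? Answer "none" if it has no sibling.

yak: root
rat: left child of yak (depth 1)
boa: left child of rat (depth 2)
pug: right child of boa (depth 3)
koi: left child of pug (depth 4)
gnu: left child of koi (depth 5)
fox: left child of gnu (depth 6)
ewe: left child of fox (depth 7)
elk: left child of ewe (depth 8)
dog: left child of elk (depth 9)
doe: left child of dog (depth 10)
cow: left child of doe (depth 11)
ant: left child of boa (depth 3)
asp: right child of ant (depth 4)
bat: right child of asp (depth 5)
cod: left child of cow (depth 12)
pig: right child of koi (depth 5)

pig's parent is koi; the other child of koi is gnu.

gnu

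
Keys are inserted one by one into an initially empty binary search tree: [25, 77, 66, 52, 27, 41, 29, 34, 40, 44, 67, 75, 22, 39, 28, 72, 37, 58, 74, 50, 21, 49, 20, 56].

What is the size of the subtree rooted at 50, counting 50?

25: root
77: right child of 25 (depth 1)
66: left child of 77 (depth 2)
52: left child of 66 (depth 3)
27: left child of 52 (depth 4)
41: right child of 27 (depth 5)
29: left child of 41 (depth 6)
34: right child of 29 (depth 7)
40: right child of 34 (depth 8)
44: right child of 41 (depth 6)
67: right child of 66 (depth 3)
75: right child of 67 (depth 4)
22: left child of 25 (depth 1)
39: left child of 40 (depth 9)
28: left child of 29 (depth 7)
72: left child of 75 (depth 5)
37: left child of 39 (depth 10)
58: right child of 52 (depth 4)
74: right child of 72 (depth 6)
50: right child of 44 (depth 7)
21: left child of 22 (depth 2)
49: left child of 50 (depth 8)
20: left child of 21 (depth 3)
56: left child of 58 (depth 5)

Subtree rooted at 50 contains: 50, 49 — 2 nodes.

2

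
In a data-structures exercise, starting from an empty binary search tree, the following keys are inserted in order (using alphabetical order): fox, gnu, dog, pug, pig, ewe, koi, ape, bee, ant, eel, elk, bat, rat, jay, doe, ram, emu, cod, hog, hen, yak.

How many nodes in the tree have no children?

Insert fox: tree is empty, so fox becomes the root.
Insert gnu: gnu > fox → go right. Place as right child of fox.
Insert dog: dog < fox → go left. Place as left child of fox.
Insert pug: pug > fox → go right; pug > gnu → go right. Place as right child of gnu.
Insert pig: pig > fox → go right; pig > gnu → go right; pig < pug → go left. Place as left child of pug.
Insert ewe: ewe < fox → go left; ewe > dog → go right. Place as right child of dog.
Insert koi: koi > fox → go right; koi > gnu → go right; koi < pug → go left; koi < pig → go left. Place as left child of pig.
Insert ape: ape < fox → go left; ape < dog → go left. Place as left child of dog.
Insert bee: bee < fox → go left; bee < dog → go left; bee > ape → go right. Place as right child of ape.
Insert ant: ant < fox → go left; ant < dog → go left; ant < ape → go left. Place as left child of ape.
Insert eel: eel < fox → go left; eel > dog → go right; eel < ewe → go left. Place as left child of ewe.
Insert elk: elk < fox → go left; elk > dog → go right; elk < ewe → go left; elk > eel → go right. Place as right child of eel.
Insert bat: bat < fox → go left; bat < dog → go left; bat > ape → go right; bat < bee → go left. Place as left child of bee.
Insert rat: rat > fox → go right; rat > gnu → go right; rat > pug → go right. Place as right child of pug.
Insert jay: jay > fox → go right; jay > gnu → go right; jay < pug → go left; jay < pig → go left; jay < koi → go left. Place as left child of koi.
Insert doe: doe < fox → go left; doe < dog → go left; doe > ape → go right; doe > bee → go right. Place as right child of bee.
Insert ram: ram > fox → go right; ram > gnu → go right; ram > pug → go right; ram < rat → go left. Place as left child of rat.
Insert emu: emu < fox → go left; emu > dog → go right; emu < ewe → go left; emu > eel → go right; emu > elk → go right. Place as right child of elk.
Insert cod: cod < fox → go left; cod < dog → go left; cod > ape → go right; cod > bee → go right; cod < doe → go left. Place as left child of doe.
Insert hog: hog > fox → go right; hog > gnu → go right; hog < pug → go left; hog < pig → go left; hog < koi → go left; hog < jay → go left. Place as left child of jay.
Insert hen: hen > fox → go right; hen > gnu → go right; hen < pug → go left; hen < pig → go left; hen < koi → go left; hen < jay → go left; hen < hog → go left. Place as left child of hog.
Insert yak: yak > fox → go right; yak > gnu → go right; yak > pug → go right; yak > rat → go right. Place as right child of rat.

Leaves: ant, bat, cod, emu, hen, ram, yak — 7 in total.

7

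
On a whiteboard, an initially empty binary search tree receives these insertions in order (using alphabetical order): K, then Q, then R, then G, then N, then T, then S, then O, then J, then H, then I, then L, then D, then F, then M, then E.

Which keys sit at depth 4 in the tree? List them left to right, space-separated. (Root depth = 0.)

E I M S

Resulting structure (node: left, right):
  K: L=G, R=Q
  Q: L=N, R=R
  R: L=–, R=T
  G: L=D, R=J
  N: L=L, R=O
  T: L=S, R=–
  S: L=–, R=–
  O: L=–, R=–
  J: L=H, R=–
  H: L=–, R=I
  I: L=–, R=–
  L: L=–, R=M
  D: L=–, R=F
  F: L=E, R=–
  M: L=–, R=–
  E: L=–, R=–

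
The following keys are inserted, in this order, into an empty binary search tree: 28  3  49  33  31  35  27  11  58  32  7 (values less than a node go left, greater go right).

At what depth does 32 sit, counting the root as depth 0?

Insert 28: tree is empty, so 28 becomes the root.
Insert 3: 3 < 28 → go left. Place as left child of 28.
Insert 49: 49 > 28 → go right. Place as right child of 28.
Insert 33: 33 > 28 → go right; 33 < 49 → go left. Place as left child of 49.
Insert 31: 31 > 28 → go right; 31 < 49 → go left; 31 < 33 → go left. Place as left child of 33.
Insert 35: 35 > 28 → go right; 35 < 49 → go left; 35 > 33 → go right. Place as right child of 33.
Insert 27: 27 < 28 → go left; 27 > 3 → go right. Place as right child of 3.
Insert 11: 11 < 28 → go left; 11 > 3 → go right; 11 < 27 → go left. Place as left child of 27.
Insert 58: 58 > 28 → go right; 58 > 49 → go right. Place as right child of 49.
Insert 32: 32 > 28 → go right; 32 < 49 → go left; 32 < 33 → go left; 32 > 31 → go right. Place as right child of 31.
Insert 7: 7 < 28 → go left; 7 > 3 → go right; 7 < 27 → go left; 7 < 11 → go left. Place as left child of 11.

Path to 32: 28 → 49 → 33 → 31 → 32, which is 4 edges.

4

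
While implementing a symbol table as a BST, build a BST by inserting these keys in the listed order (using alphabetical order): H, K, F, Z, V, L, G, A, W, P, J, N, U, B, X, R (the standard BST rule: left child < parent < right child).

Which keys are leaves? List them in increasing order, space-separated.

B G J N R X

H: root
K: right child of H (depth 1)
F: left child of H (depth 1)
Z: right child of K (depth 2)
V: left child of Z (depth 3)
L: left child of V (depth 4)
G: right child of F (depth 2)
A: left child of F (depth 2)
W: right child of V (depth 4)
P: right child of L (depth 5)
J: left child of K (depth 2)
N: left child of P (depth 6)
U: right child of P (depth 6)
B: right child of A (depth 3)
X: right child of W (depth 5)
R: left child of U (depth 7)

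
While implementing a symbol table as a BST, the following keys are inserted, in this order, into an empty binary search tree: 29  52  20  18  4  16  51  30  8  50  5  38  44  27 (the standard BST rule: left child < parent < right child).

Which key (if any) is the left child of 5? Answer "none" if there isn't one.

29: root
52: right child of 29 (depth 1)
20: left child of 29 (depth 1)
18: left child of 20 (depth 2)
4: left child of 18 (depth 3)
16: right child of 4 (depth 4)
51: left child of 52 (depth 2)
30: left child of 51 (depth 3)
8: left child of 16 (depth 5)
50: right child of 30 (depth 4)
5: left child of 8 (depth 6)
38: left child of 50 (depth 5)
44: right child of 38 (depth 6)
27: right child of 20 (depth 2)

none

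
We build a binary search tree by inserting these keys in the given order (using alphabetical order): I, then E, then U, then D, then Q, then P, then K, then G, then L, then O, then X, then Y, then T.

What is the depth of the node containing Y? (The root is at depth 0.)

I: root
E: left child of I (depth 1)
U: right child of I (depth 1)
D: left child of E (depth 2)
Q: left child of U (depth 2)
P: left child of Q (depth 3)
K: left child of P (depth 4)
G: right child of E (depth 2)
L: right child of K (depth 5)
O: right child of L (depth 6)
X: right child of U (depth 2)
Y: right child of X (depth 3)
T: right child of Q (depth 3)

Path to Y: I → U → X → Y, which is 3 edges.

3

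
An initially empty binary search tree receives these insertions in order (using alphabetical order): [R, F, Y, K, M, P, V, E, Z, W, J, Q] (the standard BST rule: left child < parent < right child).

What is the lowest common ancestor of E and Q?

F

Insert R: tree is empty, so R becomes the root.
Insert F: F < R → go left. Place as left child of R.
Insert Y: Y > R → go right. Place as right child of R.
Insert K: K < R → go left; K > F → go right. Place as right child of F.
Insert M: M < R → go left; M > F → go right; M > K → go right. Place as right child of K.
Insert P: P < R → go left; P > F → go right; P > K → go right; P > M → go right. Place as right child of M.
Insert V: V > R → go right; V < Y → go left. Place as left child of Y.
Insert E: E < R → go left; E < F → go left. Place as left child of F.
Insert Z: Z > R → go right; Z > Y → go right. Place as right child of Y.
Insert W: W > R → go right; W < Y → go left; W > V → go right. Place as right child of V.
Insert J: J < R → go left; J > F → go right; J < K → go left. Place as left child of K.
Insert Q: Q < R → go left; Q > F → go right; Q > K → go right; Q > M → go right; Q > P → go right. Place as right child of P.

Path to E: R → F → E
Path to Q: R → F → K → M → P → Q
The paths share a prefix ending at F, then split left and right.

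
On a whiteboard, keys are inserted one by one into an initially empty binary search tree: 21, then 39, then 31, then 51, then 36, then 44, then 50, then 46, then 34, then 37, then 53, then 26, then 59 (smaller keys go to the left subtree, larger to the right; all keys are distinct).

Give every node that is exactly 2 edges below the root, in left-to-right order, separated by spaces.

31 51

Insert 21: tree is empty, so 21 becomes the root.
Insert 39: 39 > 21 → go right. Place as right child of 21.
Insert 31: 31 > 21 → go right; 31 < 39 → go left. Place as left child of 39.
Insert 51: 51 > 21 → go right; 51 > 39 → go right. Place as right child of 39.
Insert 36: 36 > 21 → go right; 36 < 39 → go left; 36 > 31 → go right. Place as right child of 31.
Insert 44: 44 > 21 → go right; 44 > 39 → go right; 44 < 51 → go left. Place as left child of 51.
Insert 50: 50 > 21 → go right; 50 > 39 → go right; 50 < 51 → go left; 50 > 44 → go right. Place as right child of 44.
Insert 46: 46 > 21 → go right; 46 > 39 → go right; 46 < 51 → go left; 46 > 44 → go right; 46 < 50 → go left. Place as left child of 50.
Insert 34: 34 > 21 → go right; 34 < 39 → go left; 34 > 31 → go right; 34 < 36 → go left. Place as left child of 36.
Insert 37: 37 > 21 → go right; 37 < 39 → go left; 37 > 31 → go right; 37 > 36 → go right. Place as right child of 36.
Insert 53: 53 > 21 → go right; 53 > 39 → go right; 53 > 51 → go right. Place as right child of 51.
Insert 26: 26 > 21 → go right; 26 < 39 → go left; 26 < 31 → go left. Place as left child of 31.
Insert 59: 59 > 21 → go right; 59 > 39 → go right; 59 > 51 → go right; 59 > 53 → go right. Place as right child of 53.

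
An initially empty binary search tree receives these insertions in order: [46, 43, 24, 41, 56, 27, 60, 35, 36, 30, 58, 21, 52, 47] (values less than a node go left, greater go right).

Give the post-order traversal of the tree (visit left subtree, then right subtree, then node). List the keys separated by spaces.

Resulting structure (node: left, right):
  46: L=43, R=56
  43: L=24, R=–
  24: L=21, R=41
  41: L=27, R=–
  56: L=52, R=60
  27: L=–, R=35
  60: L=58, R=–
  35: L=30, R=36
  36: L=–, R=–
  30: L=–, R=–
  58: L=–, R=–
  21: L=–, R=–
  52: L=47, R=–
  47: L=–, R=–

21 30 36 35 27 41 24 43 47 52 58 60 56 46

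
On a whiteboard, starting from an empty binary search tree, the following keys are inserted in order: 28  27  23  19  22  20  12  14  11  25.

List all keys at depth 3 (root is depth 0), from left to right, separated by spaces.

19 25

Insert 28: tree is empty, so 28 becomes the root.
Insert 27: 27 < 28 → go left. Place as left child of 28.
Insert 23: 23 < 28 → go left; 23 < 27 → go left. Place as left child of 27.
Insert 19: 19 < 28 → go left; 19 < 27 → go left; 19 < 23 → go left. Place as left child of 23.
Insert 22: 22 < 28 → go left; 22 < 27 → go left; 22 < 23 → go left; 22 > 19 → go right. Place as right child of 19.
Insert 20: 20 < 28 → go left; 20 < 27 → go left; 20 < 23 → go left; 20 > 19 → go right; 20 < 22 → go left. Place as left child of 22.
Insert 12: 12 < 28 → go left; 12 < 27 → go left; 12 < 23 → go left; 12 < 19 → go left. Place as left child of 19.
Insert 14: 14 < 28 → go left; 14 < 27 → go left; 14 < 23 → go left; 14 < 19 → go left; 14 > 12 → go right. Place as right child of 12.
Insert 11: 11 < 28 → go left; 11 < 27 → go left; 11 < 23 → go left; 11 < 19 → go left; 11 < 12 → go left. Place as left child of 12.
Insert 25: 25 < 28 → go left; 25 < 27 → go left; 25 > 23 → go right. Place as right child of 23.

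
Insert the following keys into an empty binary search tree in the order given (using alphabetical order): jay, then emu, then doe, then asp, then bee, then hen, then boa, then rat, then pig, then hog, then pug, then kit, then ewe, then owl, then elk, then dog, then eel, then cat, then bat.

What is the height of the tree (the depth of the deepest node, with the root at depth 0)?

Resulting structure (node: left, right):
  jay: L=emu, R=rat
  emu: L=doe, R=hen
  doe: L=asp, R=elk
  asp: L=–, R=bee
  bee: L=bat, R=boa
  hen: L=ewe, R=hog
  boa: L=–, R=cat
  rat: L=pig, R=–
  pig: L=kit, R=pug
  hog: L=–, R=–
  pug: L=–, R=–
  kit: L=–, R=owl
  ewe: L=–, R=–
  owl: L=–, R=–
  elk: L=dog, R=–
  dog: L=–, R=eel
  eel: L=–, R=–
  cat: L=–, R=–
  bat: L=–, R=–

The deepest node is cat at depth 6.

6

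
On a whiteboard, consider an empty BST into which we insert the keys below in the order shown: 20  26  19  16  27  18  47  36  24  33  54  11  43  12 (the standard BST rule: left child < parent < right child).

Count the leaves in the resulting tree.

Resulting structure (node: left, right):
  20: L=19, R=26
  26: L=24, R=27
  19: L=16, R=–
  16: L=11, R=18
  27: L=–, R=47
  18: L=–, R=–
  47: L=36, R=54
  36: L=33, R=43
  24: L=–, R=–
  33: L=–, R=–
  54: L=–, R=–
  11: L=–, R=12
  43: L=–, R=–
  12: L=–, R=–

Leaves: 12, 18, 24, 33, 43, 54 — 6 in total.

6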